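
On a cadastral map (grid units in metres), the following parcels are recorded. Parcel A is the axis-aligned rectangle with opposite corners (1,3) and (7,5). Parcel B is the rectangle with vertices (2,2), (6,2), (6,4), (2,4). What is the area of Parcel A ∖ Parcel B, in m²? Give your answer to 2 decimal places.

8.00

|Parcel A∩Parcel B|: x∈[2,6], y∈[3,4] → 4·1 = 4.
|Parcel A| = 12.
|Parcel A ∖ Parcel B| = |Parcel A| − |Parcel A∩Parcel B| = 12 − 4 = 8.00.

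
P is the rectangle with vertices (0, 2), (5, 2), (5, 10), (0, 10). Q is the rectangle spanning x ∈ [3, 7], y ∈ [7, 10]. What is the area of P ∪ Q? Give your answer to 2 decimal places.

46.00

By inclusion–exclusion:
Individual areas: |P| = 40, |Q| = 12.
|P∩Q|: x∈[3,5], y∈[7,10] → 2·3 = 6.
|P ∪ Q| = 52 − 6 = 46.00.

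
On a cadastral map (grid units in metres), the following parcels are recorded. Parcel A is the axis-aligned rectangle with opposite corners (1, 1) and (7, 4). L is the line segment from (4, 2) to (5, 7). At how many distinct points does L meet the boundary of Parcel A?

1

The segment meets the boundary at (4.4,4).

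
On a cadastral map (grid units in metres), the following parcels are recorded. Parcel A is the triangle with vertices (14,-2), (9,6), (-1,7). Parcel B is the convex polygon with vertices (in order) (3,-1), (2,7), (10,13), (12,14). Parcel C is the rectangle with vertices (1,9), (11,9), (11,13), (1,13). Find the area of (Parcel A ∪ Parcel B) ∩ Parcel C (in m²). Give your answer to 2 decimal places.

11.33

The region (Parcel A ∪ Parcel B) ∩ Parcel C is the polygon with vertices (10,13), (11,13), (11,12.333), (9,9), (4.667,9).
By the shoelace formula its area is 11.33.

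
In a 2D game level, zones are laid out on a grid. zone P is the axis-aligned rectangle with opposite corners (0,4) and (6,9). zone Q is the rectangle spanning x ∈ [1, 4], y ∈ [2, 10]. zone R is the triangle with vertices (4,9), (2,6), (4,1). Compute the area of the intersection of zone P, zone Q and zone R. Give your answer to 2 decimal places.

The intersection is the polygon with vertices (4,4), (2.8,4), (2,6), (4,9).
By the shoelace formula its area is 6.20.

6.20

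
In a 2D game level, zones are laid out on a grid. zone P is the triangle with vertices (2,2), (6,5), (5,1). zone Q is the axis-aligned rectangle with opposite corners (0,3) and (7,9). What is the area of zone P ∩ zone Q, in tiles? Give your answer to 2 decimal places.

The intersection is the polygon with vertices (6,5), (5.5,3), (3.333,3).
By the shoelace formula its area is 2.17.

2.17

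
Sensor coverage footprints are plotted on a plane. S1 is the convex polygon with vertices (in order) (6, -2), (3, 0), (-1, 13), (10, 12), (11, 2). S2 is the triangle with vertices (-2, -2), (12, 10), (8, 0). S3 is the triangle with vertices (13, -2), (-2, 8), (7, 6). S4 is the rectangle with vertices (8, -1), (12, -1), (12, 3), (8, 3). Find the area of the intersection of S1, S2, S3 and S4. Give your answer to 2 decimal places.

1.52

The intersection is the polygon with vertices (8.421,1.053), (8,1.333), (8,3), (9.2,3).
By the shoelace formula its area is 1.52.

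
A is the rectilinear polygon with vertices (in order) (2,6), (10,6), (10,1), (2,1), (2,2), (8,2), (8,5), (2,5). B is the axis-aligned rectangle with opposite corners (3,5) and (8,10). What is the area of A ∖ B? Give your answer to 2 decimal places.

17.00

|A| = 22, |A∩B| = 5.
|A ∖ B| = |A| − |A∩B| = 22 − 5 = 17.00.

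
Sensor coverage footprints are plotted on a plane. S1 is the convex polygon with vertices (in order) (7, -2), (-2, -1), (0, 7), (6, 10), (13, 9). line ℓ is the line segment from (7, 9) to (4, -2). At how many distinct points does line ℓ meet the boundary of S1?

The segment meets the boundary at (4.088,-1.676).

1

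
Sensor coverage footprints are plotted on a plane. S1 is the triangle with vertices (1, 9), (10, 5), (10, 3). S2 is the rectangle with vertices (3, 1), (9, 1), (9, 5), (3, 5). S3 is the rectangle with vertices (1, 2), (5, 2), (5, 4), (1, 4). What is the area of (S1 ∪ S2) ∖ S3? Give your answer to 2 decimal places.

27.67

|S1 ∪ S2| = 31.6667.
|(S1 ∪ S2) ∩ S3| = 4.
|(S1 ∪ S2) ∖ S3| = 31.6667 − 4 = 27.67.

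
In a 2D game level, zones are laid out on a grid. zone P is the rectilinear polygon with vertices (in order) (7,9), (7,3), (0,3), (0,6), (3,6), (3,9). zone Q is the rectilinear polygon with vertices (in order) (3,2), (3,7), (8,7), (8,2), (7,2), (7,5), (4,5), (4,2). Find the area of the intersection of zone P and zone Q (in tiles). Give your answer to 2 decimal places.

10.00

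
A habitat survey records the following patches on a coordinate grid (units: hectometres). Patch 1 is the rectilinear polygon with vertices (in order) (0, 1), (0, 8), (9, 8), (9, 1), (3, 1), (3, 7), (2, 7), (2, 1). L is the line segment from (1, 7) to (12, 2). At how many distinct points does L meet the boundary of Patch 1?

The segment meets the boundary at (9,3.364), (3,6.091), (2,6.545).

3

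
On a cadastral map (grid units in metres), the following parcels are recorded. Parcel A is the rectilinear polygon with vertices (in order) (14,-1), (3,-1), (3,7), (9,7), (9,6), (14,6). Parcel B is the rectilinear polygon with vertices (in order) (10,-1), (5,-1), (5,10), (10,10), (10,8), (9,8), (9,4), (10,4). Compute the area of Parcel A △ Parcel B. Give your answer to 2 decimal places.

|Parcel A| = 83, |Parcel B| = 51, |Parcel A∩Parcel B| = 37.
|Parcel A △ Parcel B| = |Parcel A| + |Parcel B| − 2·|Parcel A∩Parcel B| = 83 + 51 − 74 = 60.00.

60.00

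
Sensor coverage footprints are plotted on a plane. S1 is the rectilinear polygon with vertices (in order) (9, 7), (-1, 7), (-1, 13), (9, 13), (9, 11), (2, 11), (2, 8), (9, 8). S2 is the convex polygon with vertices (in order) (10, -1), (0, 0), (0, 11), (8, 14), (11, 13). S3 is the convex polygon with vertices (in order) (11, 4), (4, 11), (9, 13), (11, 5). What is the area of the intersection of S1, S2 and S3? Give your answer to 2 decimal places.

6.50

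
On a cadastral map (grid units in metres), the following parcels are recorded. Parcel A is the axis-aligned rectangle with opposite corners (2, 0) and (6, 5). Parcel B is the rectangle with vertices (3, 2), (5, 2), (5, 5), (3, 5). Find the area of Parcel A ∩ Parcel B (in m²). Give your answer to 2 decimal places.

6.00

|Parcel A∩Parcel B|: x∈[3,5], y∈[2,5] → 2·3 = 6.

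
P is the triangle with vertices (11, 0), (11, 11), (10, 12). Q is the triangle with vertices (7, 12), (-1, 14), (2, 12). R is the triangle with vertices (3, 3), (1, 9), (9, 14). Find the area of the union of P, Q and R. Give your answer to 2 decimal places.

39.37

By inclusion–exclusion:
Individual areas: |P| = 5.5, |Q| = 5, |R| = 29.
|P∩Q| = 0.
|P∩R| = 0.
|Q∩R| = 0.1286.
|P∩Q∩R| = 0.
|P ∪ Q ∪ R| = 39.5 − 0.1286 + 0 = 39.37.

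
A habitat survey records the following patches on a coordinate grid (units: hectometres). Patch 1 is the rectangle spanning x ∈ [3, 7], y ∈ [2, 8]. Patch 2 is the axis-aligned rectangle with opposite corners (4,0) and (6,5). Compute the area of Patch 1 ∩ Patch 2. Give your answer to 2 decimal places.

6.00

|Patch 1∩Patch 2|: x∈[4,6], y∈[2,5] → 2·3 = 6.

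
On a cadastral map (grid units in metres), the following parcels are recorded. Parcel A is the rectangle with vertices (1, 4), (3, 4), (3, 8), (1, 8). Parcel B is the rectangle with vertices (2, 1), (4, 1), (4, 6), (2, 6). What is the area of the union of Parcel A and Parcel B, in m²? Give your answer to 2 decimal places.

By inclusion–exclusion:
Individual areas: |Parcel A| = 8, |Parcel B| = 10.
|Parcel A∩Parcel B|: x∈[2,3], y∈[4,6] → 1·2 = 2.
|Parcel A ∪ Parcel B| = 18 − 2 = 16.00.

16.00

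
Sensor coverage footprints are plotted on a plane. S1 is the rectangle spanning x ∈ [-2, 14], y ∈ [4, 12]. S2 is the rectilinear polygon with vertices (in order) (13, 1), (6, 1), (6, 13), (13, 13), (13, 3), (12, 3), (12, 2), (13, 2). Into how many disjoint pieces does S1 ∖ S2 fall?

2

S1 ∖ S2 splits into 2 disjoint pieces (area 8, area 64).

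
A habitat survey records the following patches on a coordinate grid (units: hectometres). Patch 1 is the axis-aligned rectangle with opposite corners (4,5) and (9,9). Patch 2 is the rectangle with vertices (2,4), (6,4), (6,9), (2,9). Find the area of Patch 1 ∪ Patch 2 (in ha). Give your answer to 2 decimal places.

By inclusion–exclusion:
Individual areas: |Patch 1| = 20, |Patch 2| = 20.
|Patch 1∩Patch 2|: x∈[4,6], y∈[5,9] → 2·4 = 8.
|Patch 1 ∪ Patch 2| = 40 − 8 = 32.00.

32.00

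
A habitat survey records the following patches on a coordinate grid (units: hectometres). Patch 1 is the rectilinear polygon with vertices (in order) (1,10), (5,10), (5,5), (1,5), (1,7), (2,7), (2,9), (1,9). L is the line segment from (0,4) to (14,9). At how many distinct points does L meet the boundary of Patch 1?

2

The segment meets the boundary at (5,5.786), (2.8,5).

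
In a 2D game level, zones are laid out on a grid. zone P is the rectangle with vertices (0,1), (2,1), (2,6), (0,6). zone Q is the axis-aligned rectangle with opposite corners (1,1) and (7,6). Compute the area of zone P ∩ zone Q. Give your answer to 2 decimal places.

5.00

|zone P∩zone Q|: x∈[1,2], y∈[1,6] → 1·5 = 5.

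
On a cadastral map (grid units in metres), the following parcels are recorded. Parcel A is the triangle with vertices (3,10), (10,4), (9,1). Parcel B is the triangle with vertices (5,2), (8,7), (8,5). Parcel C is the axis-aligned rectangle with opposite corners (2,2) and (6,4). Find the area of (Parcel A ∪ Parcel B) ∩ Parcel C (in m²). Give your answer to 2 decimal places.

0.33

The region (Parcel A ∪ Parcel B) ∩ Parcel C is the polygon with vertices (5,2), (6,3.667), (6,3).
By the shoelace formula its area is 0.33.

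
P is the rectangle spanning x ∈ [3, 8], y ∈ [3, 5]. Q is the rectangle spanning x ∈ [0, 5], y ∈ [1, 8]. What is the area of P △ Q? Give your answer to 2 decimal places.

|P∩Q|: x∈[3,5], y∈[3,5] → 2·2 = 4.
|P △ Q| = |P| + |Q| − 2·|P∩Q| = 10 + 35 − 8 = 37.00.

37.00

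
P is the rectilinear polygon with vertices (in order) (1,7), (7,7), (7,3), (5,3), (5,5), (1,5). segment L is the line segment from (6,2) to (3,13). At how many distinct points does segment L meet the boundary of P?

The segment meets the boundary at (4.636,7), (5.727,3).

2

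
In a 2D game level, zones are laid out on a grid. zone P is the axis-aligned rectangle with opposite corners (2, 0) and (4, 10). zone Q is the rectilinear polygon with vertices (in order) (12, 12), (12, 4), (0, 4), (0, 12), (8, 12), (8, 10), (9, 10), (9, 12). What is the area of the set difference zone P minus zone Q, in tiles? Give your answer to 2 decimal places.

8.00

|zone P| = 20, |zone P∩zone Q| = 12.
|zone P ∖ zone Q| = |zone P| − |zone P∩zone Q| = 20 − 12 = 8.00.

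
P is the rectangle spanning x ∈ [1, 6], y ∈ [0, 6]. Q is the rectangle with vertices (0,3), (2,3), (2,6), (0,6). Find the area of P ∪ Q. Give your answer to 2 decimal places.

By inclusion–exclusion:
Individual areas: |P| = 30, |Q| = 6.
|P∩Q|: x∈[1,2], y∈[3,6] → 1·3 = 3.
|P ∪ Q| = 36 − 3 = 33.00.

33.00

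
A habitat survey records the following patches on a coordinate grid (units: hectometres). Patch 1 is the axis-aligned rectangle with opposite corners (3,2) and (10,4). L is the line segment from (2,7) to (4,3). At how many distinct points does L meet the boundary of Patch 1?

The segment meets the boundary at (3.5,4).

1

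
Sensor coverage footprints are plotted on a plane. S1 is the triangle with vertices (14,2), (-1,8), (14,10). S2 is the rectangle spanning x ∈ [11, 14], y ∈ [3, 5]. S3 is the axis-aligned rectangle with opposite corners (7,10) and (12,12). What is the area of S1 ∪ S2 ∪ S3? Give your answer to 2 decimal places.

70.05

By inclusion–exclusion:
Individual areas: |S1| = 60, |S2| = 6, |S3| = 10.
|S1∩S2| = 5.95.
|S1∩S3| = 0.
|S2∩S3| = 0 (no overlap).
|S1∩S2∩S3| = 0.
|S1 ∪ S2 ∪ S3| = 76 − 5.95 + 0 = 70.05.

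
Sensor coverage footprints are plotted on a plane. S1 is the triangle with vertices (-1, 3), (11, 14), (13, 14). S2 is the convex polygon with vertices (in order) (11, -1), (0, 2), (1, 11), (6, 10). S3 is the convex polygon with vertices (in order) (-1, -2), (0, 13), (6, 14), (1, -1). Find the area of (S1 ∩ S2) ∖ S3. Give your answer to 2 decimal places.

|S1 ∩ S2| = 3.4319.
|(S1 ∩ S2) ∩ S3| = 1.3207.
|(S1 ∩ S2) ∖ S3| = 3.4319 − 1.3207 = 2.11.

2.11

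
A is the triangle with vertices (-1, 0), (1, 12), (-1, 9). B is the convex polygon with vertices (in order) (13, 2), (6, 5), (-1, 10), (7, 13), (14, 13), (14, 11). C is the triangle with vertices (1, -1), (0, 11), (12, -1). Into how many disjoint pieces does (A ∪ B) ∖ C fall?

2

(A ∪ B) ∖ C splits into 2 disjoint pieces (area 7.6538, area 94.4111).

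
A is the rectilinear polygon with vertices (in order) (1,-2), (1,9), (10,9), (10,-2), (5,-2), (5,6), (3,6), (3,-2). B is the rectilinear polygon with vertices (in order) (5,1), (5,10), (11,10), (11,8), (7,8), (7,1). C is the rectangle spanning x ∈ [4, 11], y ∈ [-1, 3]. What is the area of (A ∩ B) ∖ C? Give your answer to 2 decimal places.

15.00

|A ∩ B| = 19.
|(A ∩ B) ∩ C| = 4.
|(A ∩ B) ∖ C| = 19 − 4 = 15.00.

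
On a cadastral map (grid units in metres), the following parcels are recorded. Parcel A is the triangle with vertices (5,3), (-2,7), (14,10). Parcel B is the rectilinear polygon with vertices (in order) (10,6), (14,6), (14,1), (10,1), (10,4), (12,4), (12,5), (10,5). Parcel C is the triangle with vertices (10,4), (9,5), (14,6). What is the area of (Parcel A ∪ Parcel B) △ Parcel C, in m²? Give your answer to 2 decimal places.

|Parcel A ∪ Parcel B| = 60.5.
|(Parcel A ∪ Parcel B) ∩ Parcel C| = 1.4.
|(Parcel A ∪ Parcel B) △ Parcel C| = 60.5 + 3 − 2.8 = 60.70.

60.70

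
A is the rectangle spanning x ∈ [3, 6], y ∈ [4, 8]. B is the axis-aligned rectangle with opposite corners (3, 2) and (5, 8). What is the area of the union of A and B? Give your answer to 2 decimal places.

By inclusion–exclusion:
Individual areas: |A| = 12, |B| = 12.
|A∩B|: x∈[3,5], y∈[4,8] → 2·4 = 8.
|A ∪ B| = 24 − 8 = 16.00.

16.00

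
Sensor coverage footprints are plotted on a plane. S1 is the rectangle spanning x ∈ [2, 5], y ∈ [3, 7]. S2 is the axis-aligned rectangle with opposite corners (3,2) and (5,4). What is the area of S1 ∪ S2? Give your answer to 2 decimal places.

14.00

By inclusion–exclusion:
Individual areas: |S1| = 12, |S2| = 4.
|S1∩S2|: x∈[3,5], y∈[3,4] → 2·1 = 2.
|S1 ∪ S2| = 16 − 2 = 14.00.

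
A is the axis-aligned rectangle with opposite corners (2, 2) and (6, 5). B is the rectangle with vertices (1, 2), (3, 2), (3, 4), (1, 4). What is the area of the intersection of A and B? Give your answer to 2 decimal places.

2.00

|A∩B|: x∈[2,3], y∈[2,4] → 1·2 = 2.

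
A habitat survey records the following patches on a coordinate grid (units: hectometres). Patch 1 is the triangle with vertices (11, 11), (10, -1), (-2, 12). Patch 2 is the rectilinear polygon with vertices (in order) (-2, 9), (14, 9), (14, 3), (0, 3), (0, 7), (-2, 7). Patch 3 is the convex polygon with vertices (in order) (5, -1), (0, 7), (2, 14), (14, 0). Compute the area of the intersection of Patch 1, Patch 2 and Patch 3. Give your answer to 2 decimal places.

31.27

The intersection is the polygon with vertices (6.308,3), (0.769,9), (6.286,9), (10.43,4.165), (10.333,3).
By the shoelace formula its area is 31.27.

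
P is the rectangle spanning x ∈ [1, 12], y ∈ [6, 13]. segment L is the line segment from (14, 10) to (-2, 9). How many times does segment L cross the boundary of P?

2

The segment meets the boundary at (1,9.188), (12,9.875).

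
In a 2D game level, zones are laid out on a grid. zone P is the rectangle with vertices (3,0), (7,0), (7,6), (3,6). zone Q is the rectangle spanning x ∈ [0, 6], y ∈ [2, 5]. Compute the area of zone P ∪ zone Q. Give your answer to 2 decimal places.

33.00

By inclusion–exclusion:
Individual areas: |zone P| = 24, |zone Q| = 18.
|zone P∩zone Q|: x∈[3,6], y∈[2,5] → 3·3 = 9.
|zone P ∪ zone Q| = 42 − 9 = 33.00.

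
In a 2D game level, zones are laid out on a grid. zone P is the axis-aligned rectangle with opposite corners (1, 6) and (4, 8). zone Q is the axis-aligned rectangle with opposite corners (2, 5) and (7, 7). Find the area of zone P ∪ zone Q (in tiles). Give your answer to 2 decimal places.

By inclusion–exclusion:
Individual areas: |zone P| = 6, |zone Q| = 10.
|zone P∩zone Q|: x∈[2,4], y∈[6,7] → 2·1 = 2.
|zone P ∪ zone Q| = 16 − 2 = 14.00.

14.00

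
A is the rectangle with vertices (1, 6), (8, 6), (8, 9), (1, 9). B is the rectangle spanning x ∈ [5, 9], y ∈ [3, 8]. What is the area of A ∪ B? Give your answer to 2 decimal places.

35.00

By inclusion–exclusion:
Individual areas: |A| = 21, |B| = 20.
|A∩B|: x∈[5,8], y∈[6,8] → 3·2 = 6.
|A ∪ B| = 41 − 6 = 35.00.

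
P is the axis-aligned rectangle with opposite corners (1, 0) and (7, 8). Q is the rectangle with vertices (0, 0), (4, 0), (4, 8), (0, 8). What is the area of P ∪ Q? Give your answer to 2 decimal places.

56.00

By inclusion–exclusion:
Individual areas: |P| = 48, |Q| = 32.
|P∩Q|: x∈[1,4], y∈[0,8] → 3·8 = 24.
|P ∪ Q| = 80 − 24 = 56.00.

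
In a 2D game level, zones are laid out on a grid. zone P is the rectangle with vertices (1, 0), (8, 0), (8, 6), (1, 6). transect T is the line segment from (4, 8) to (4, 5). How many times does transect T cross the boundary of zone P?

The segment meets the boundary at (4,6).

1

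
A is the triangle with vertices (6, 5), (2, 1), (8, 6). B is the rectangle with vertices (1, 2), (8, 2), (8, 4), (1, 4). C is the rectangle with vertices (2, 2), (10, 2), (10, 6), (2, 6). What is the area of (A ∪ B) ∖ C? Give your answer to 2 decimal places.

2.10

|A ∪ B| = 15.2.
|(A ∪ B) ∩ C| = 13.1.
|(A ∪ B) ∖ C| = 15.2 − 13.1 = 2.10.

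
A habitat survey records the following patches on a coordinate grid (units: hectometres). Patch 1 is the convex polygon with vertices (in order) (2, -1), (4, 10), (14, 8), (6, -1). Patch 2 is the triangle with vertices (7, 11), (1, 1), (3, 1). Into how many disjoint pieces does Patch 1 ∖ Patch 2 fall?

2

Patch 1 ∖ Patch 2 splits into 2 disjoint pieces (area 61.0623, area 6.3727).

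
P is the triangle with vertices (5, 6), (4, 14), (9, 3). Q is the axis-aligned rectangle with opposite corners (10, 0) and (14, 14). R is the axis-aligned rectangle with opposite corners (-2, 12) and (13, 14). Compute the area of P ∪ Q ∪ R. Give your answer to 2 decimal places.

By inclusion–exclusion:
Individual areas: |P| = 14.5, |Q| = 56, |R| = 30.
|P∩Q| = 0.
|P∩R| = 0.6591.
|Q∩R|: x∈[10,13], y∈[12,14] → 3·2 = 6.
|P∩Q∩R| = 0.
|P ∪ Q ∪ R| = 100.5 − 6.6591 + 0 = 93.84.

93.84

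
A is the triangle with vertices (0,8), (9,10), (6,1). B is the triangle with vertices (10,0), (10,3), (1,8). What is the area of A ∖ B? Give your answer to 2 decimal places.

|A| = 37.5, |A∩B| = 5.8339.
|A ∖ B| = |A| − |A∩B| = 37.5 − 5.8339 = 31.67.

31.67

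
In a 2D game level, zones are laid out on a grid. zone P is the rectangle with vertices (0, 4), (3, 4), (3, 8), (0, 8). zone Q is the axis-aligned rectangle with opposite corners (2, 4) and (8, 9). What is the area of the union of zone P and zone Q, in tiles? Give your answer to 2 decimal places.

38.00

By inclusion–exclusion:
Individual areas: |zone P| = 12, |zone Q| = 30.
|zone P∩zone Q|: x∈[2,3], y∈[4,8] → 1·4 = 4.
|zone P ∪ zone Q| = 42 − 4 = 38.00.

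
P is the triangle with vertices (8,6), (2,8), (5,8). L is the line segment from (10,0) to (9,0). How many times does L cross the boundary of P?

The segment lies entirely outside P and never meets its boundary.

0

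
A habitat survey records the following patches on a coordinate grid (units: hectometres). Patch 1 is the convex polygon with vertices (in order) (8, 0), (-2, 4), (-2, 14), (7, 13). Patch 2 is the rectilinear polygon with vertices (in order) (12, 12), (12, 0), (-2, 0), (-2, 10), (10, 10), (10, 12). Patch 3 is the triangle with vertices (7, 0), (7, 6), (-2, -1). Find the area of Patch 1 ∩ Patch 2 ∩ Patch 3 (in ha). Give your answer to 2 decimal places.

13.31

The intersection is the polygon with vertices (2.245,2.302), (7,6), (7,0.4).
By the shoelace formula its area is 13.31.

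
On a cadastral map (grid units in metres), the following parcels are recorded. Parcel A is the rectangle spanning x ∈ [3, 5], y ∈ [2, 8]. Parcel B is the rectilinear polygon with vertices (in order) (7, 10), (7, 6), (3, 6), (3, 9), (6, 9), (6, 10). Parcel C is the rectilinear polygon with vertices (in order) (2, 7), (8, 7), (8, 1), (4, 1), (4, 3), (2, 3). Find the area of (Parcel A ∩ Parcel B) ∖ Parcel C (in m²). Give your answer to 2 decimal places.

2.00

|Parcel A ∩ Parcel B| = 4.
|(Parcel A ∩ Parcel B) ∩ Parcel C| = 2.
|(Parcel A ∩ Parcel B) ∖ Parcel C| = 4 − 2 = 2.00.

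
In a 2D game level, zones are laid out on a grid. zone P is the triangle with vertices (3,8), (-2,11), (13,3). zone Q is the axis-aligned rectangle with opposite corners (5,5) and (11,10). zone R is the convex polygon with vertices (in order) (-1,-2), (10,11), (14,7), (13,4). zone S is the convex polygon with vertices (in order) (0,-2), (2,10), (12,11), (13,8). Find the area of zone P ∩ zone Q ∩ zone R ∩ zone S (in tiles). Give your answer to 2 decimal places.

0.52

The intersection is the polygon with vertices (6.135,6.432), (6.269,6.59), (9.161,5.047), (9.1,5), (9,5).
By the shoelace formula its area is 0.52.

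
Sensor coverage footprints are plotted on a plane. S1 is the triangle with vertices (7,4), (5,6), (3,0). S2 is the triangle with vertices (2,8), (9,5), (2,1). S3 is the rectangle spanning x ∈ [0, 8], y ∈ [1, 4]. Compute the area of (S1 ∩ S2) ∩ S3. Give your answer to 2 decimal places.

The region (S1 ∩ S2) ∩ S3 is the polygon with vertices (6.667,3.667), (3.647,1.941), (4.333,4), (7,4).
By the shoelace formula its area is 2.96.

2.96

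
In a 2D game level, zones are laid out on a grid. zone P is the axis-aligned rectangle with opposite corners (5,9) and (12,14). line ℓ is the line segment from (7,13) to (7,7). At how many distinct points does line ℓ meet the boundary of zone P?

The segment meets the boundary at (7,9).

1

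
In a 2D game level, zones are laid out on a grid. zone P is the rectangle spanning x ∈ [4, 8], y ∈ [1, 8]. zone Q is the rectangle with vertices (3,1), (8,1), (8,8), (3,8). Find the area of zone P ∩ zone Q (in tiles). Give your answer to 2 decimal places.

28.00

|zone P∩zone Q|: x∈[4,8], y∈[1,8] → 4·7 = 28.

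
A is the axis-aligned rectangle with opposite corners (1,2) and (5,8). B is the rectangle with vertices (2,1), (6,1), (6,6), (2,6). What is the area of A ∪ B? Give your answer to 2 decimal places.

By inclusion–exclusion:
Individual areas: |A| = 24, |B| = 20.
|A∩B|: x∈[2,5], y∈[2,6] → 3·4 = 12.
|A ∪ B| = 44 − 12 = 32.00.

32.00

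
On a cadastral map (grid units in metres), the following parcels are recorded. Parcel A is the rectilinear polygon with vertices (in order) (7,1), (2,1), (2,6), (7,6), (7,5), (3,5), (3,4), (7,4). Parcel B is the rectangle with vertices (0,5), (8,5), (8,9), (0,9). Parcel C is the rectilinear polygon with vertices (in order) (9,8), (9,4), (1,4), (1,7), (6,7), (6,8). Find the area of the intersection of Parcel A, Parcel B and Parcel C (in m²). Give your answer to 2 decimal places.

The intersection is the polygon with vertices (7,6), (7,5), (3,5), (2,5), (2,6).
By the shoelace formula its area is 5.00.

5.00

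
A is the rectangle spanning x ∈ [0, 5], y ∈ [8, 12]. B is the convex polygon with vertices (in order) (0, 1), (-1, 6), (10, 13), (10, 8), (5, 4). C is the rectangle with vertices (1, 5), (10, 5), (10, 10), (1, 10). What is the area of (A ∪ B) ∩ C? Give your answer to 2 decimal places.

38.93

|A ∪ B| = 75.9026.
|(A ∪ B) ∩ C| = 38.93.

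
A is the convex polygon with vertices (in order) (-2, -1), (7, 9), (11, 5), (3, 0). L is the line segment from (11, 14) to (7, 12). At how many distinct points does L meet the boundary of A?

The segment lies entirely outside A and never meets its boundary.

0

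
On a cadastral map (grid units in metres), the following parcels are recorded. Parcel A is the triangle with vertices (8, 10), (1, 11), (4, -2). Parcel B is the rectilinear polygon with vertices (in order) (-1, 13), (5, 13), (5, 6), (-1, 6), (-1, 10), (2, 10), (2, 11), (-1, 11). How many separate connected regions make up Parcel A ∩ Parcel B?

1

Parcel A ∩ Parcel B is a single connected region.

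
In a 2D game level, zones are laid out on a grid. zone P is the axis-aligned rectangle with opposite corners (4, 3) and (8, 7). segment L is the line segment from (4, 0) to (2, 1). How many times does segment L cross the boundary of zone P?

The segment lies entirely outside zone P and never meets its boundary.

0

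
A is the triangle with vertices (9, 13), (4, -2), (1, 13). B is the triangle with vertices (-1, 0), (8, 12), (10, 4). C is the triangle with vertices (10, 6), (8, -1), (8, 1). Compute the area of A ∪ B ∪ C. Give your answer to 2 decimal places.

86.32

By inclusion–exclusion:
Individual areas: |A| = 60, |B| = 48, |C| = 2.
|A∩B| = 23.425.
|A∩C| = 0.
|B∩C| = 0.2575.
|A∩B∩C| = 0.
|A ∪ B ∪ C| = 110 − 23.6824 + 0 = 86.32.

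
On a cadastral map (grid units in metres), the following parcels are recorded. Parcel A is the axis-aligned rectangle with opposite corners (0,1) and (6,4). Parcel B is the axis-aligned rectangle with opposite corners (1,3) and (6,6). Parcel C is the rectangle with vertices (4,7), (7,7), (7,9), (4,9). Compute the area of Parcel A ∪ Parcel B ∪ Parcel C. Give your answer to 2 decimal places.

By inclusion–exclusion:
Individual areas: |Parcel A| = 18, |Parcel B| = 15, |Parcel C| = 6.
|Parcel A∩Parcel B|: x∈[1,6], y∈[3,4] → 5·1 = 5.
|Parcel A∩Parcel C| = 0 (no overlap).
|Parcel B∩Parcel C| = 0 (no overlap).
|Parcel A∩Parcel B∩Parcel C| = 0.
|Parcel A ∪ Parcel B ∪ Parcel C| = 39 − 5 + 0 = 34.00.

34.00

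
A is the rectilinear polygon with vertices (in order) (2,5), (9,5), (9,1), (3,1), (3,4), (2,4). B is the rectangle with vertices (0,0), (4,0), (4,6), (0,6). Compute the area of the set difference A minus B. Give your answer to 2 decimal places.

20.00

|A| = 25, |A∩B| = 5.
|A ∖ B| = |A| − |A∩B| = 25 − 5 = 20.00.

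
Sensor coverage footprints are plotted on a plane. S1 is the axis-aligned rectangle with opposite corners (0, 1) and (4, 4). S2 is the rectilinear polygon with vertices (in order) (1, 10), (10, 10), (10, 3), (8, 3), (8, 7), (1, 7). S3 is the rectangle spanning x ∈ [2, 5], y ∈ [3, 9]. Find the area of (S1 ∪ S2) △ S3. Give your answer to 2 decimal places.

49.00

|S1 ∪ S2| = 47.
|(S1 ∪ S2) ∩ S3| = 8.
|(S1 ∪ S2) △ S3| = 47 + 18 − 16 = 49.00.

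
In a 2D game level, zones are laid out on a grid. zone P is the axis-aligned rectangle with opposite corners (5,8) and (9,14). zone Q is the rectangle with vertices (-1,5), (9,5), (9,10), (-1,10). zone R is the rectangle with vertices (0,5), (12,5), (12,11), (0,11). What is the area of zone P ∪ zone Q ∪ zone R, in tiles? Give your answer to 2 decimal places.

89.00

By inclusion–exclusion:
Individual areas: |zone P| = 24, |zone Q| = 50, |zone R| = 72.
|zone P∩zone Q|: x∈[5,9], y∈[8,10] → 4·2 = 8.
|zone P∩zone R|: x∈[5,9], y∈[8,11] → 4·3 = 12.
|zone Q∩zone R|: x∈[0,9], y∈[5,10] → 9·5 = 45.
|zone P∩zone Q∩zone R| = 8.
|zone P ∪ zone Q ∪ zone R| = 146 − 65 + 8 = 89.00.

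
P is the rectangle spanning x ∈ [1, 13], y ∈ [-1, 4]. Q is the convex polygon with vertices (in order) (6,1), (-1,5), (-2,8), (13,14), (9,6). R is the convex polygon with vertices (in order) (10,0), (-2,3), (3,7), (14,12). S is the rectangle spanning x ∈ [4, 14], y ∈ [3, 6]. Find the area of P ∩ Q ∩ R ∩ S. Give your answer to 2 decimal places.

3.50

The intersection is the polygon with vertices (7.2,3), (4,3), (4,4), (7.8,4).
By the shoelace formula its area is 3.50.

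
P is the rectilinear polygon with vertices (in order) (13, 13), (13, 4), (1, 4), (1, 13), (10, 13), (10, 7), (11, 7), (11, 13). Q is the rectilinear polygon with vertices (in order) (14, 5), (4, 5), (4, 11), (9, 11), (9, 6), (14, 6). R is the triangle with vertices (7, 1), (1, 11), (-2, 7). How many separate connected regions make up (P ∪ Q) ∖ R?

2

(P ∪ Q) ∖ R splits into 2 disjoint pieces (area 88.3, area 0.75).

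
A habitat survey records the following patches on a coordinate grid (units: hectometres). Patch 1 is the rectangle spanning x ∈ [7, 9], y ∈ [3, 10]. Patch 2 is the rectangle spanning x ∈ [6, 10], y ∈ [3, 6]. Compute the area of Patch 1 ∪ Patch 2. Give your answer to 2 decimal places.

20.00

By inclusion–exclusion:
Individual areas: |Patch 1| = 14, |Patch 2| = 12.
|Patch 1∩Patch 2|: x∈[7,9], y∈[3,6] → 2·3 = 6.
|Patch 1 ∪ Patch 2| = 26 − 6 = 20.00.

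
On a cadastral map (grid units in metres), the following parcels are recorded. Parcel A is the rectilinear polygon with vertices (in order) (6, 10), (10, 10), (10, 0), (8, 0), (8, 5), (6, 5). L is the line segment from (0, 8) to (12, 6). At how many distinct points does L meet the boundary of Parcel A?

2

The segment meets the boundary at (10,6.333), (6,7).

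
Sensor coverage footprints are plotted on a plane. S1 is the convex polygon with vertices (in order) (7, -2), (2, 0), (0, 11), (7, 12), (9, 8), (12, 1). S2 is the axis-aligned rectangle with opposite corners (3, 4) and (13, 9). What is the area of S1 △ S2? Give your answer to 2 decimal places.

94.14

|S1| = 110.5, |S2| = 50, |S1∩S2| = 33.1786.
|S1 △ S2| = |S1| + |S2| − 2·|S1∩S2| = 110.5 + 50 − 66.3571 = 94.14.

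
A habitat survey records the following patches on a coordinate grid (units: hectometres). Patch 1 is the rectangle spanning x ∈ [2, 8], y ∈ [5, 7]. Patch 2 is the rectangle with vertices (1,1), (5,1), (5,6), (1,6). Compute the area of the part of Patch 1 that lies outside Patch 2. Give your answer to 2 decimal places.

|Patch 1∩Patch 2|: x∈[2,5], y∈[5,6] → 3·1 = 3.
|Patch 1| = 12.
|Patch 1 ∖ Patch 2| = |Patch 1| − |Patch 1∩Patch 2| = 12 − 3 = 9.00.

9.00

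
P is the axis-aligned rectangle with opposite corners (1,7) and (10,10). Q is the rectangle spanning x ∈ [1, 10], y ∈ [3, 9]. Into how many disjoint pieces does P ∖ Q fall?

P ∖ Q is a single connected region.

1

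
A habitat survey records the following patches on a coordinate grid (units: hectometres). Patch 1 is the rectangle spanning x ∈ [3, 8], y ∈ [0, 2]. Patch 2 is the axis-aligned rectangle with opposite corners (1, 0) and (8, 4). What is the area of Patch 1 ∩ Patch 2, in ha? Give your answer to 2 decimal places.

|Patch 1∩Patch 2|: x∈[3,8], y∈[0,2] → 5·2 = 10.

10.00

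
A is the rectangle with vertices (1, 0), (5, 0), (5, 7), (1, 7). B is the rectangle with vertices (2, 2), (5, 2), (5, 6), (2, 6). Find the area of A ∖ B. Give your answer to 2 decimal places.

|A∩B|: x∈[2,5], y∈[2,6] → 3·4 = 12.
|A| = 28.
|A ∖ B| = |A| − |A∩B| = 28 − 12 = 16.00.

16.00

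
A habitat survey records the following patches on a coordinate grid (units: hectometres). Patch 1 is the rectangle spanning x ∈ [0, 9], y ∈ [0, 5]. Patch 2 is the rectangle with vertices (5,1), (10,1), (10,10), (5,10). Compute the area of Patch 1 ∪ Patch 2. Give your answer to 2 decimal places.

74.00

By inclusion–exclusion:
Individual areas: |Patch 1| = 45, |Patch 2| = 45.
|Patch 1∩Patch 2|: x∈[5,9], y∈[1,5] → 4·4 = 16.
|Patch 1 ∪ Patch 2| = 90 − 16 = 74.00.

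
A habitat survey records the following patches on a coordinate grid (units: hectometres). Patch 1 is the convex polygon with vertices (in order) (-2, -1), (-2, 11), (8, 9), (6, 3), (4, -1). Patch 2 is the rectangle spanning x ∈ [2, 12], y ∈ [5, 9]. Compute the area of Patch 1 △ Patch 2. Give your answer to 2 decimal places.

|Patch 1| = 92, |Patch 2| = 40, |Patch 1∩Patch 2| = 21.3333.
|Patch 1 △ Patch 2| = |Patch 1| + |Patch 2| − 2·|Patch 1∩Patch 2| = 92 + 40 − 42.6667 = 89.33.

89.33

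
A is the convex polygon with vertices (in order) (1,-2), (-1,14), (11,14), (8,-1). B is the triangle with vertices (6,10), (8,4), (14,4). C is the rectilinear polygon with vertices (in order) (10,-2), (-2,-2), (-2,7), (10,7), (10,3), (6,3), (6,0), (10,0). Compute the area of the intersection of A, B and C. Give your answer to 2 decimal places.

5.40

The intersection is the polygon with vertices (8,4), (7,7), (9.6,7), (9,4).
By the shoelace formula its area is 5.40.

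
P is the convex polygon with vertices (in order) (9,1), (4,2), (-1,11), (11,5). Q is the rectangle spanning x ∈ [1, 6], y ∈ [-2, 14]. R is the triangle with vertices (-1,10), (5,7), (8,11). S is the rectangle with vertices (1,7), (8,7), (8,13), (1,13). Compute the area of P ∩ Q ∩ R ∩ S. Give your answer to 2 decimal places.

The intersection is the polygon with vertices (5.545,7.727), (5,7), (1,9), (1,10).
By the shoelace formula its area is 4.27.

4.27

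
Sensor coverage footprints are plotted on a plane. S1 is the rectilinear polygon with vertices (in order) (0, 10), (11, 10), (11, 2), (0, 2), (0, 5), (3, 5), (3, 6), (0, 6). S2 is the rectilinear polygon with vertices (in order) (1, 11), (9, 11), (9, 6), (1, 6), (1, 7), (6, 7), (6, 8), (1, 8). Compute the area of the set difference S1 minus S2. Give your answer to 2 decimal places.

58.00

|S1| = 85, |S1∩S2| = 27.
|S1 ∖ S2| = |S1| − |S1∩S2| = 85 − 27 = 58.00.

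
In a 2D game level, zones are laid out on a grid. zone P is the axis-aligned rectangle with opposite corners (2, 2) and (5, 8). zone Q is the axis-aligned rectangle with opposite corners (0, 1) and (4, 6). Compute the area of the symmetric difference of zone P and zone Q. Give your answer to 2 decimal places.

|zone P∩zone Q|: x∈[2,4], y∈[2,6] → 2·4 = 8.
|zone P △ zone Q| = |zone P| + |zone Q| − 2·|zone P∩zone Q| = 18 + 20 − 16 = 22.00.

22.00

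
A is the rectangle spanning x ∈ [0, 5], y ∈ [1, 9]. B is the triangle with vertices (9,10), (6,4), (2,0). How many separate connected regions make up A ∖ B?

2

A ∖ B splits into 2 disjoint pieces (area 2, area 36.2214).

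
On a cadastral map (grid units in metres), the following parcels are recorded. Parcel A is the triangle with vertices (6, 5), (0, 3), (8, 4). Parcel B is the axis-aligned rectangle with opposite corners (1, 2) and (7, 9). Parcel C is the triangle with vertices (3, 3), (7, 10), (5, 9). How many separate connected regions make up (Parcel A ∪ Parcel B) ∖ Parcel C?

1

(Parcel A ∪ Parcel B) ∖ Parcel C is a single connected region.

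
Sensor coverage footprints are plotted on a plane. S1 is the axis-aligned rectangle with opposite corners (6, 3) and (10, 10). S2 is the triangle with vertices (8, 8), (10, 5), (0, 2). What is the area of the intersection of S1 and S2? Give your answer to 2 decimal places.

9.90

The intersection is the polygon with vertices (6,6.5), (8,8), (10,5), (6,3.8).
By the shoelace formula its area is 9.90.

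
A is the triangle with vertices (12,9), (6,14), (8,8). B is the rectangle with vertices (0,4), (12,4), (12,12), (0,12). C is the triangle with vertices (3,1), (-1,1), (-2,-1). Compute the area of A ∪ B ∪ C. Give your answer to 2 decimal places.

101.73

By inclusion–exclusion:
Individual areas: |A| = 13, |B| = 96, |C| = 4.
|A∩B| = 11.2667.
|A∩C| = 0.
|B∩C| = 0.
|A∩B∩C| = 0.
|A ∪ B ∪ C| = 113 − 11.2667 + 0 = 101.73.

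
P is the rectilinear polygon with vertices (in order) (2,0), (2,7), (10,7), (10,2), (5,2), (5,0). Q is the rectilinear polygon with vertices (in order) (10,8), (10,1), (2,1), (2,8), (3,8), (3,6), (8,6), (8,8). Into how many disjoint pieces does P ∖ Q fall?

P ∖ Q splits into 2 disjoint pieces (area 3, area 5).

2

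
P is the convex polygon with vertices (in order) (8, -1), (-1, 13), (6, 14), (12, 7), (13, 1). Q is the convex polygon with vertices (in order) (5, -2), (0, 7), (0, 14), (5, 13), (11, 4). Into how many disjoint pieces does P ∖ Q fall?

P ∖ Q splits into 2 disjoint pieces (area 39.2826, area 0.8492).

2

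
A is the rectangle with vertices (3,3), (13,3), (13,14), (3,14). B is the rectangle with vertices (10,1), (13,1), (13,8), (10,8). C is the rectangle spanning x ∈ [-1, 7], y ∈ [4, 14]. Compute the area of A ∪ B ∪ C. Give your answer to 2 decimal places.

By inclusion–exclusion:
Individual areas: |A| = 110, |B| = 21, |C| = 80.
|A∩B|: x∈[10,13], y∈[3,8] → 3·5 = 15.
|A∩C|: x∈[3,7], y∈[4,14] → 4·10 = 40.
|B∩C| = 0 (no overlap).
|A∩B∩C| = 0.
|A ∪ B ∪ C| = 211 − 55 + 0 = 156.00.

156.00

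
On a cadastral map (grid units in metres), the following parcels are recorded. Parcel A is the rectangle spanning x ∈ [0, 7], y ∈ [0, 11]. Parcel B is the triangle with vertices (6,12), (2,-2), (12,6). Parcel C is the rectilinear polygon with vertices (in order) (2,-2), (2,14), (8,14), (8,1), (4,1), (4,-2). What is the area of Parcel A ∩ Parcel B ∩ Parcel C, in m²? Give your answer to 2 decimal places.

27.80

The intersection is the polygon with vertices (5.75,1), (4,1), (4,0), (2.571,0), (5.714,11), (7,11), (7,2).
By the shoelace formula its area is 27.80.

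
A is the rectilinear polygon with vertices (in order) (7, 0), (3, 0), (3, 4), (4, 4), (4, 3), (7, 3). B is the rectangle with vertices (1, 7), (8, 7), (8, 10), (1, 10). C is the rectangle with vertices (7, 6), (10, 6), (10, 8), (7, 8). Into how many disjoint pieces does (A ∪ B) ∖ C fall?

(A ∪ B) ∖ C splits into 2 disjoint pieces (area 13, area 20).

2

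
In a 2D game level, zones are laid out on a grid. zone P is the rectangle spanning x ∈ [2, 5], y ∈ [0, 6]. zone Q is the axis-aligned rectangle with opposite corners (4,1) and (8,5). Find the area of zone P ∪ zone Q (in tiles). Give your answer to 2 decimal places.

By inclusion–exclusion:
Individual areas: |zone P| = 18, |zone Q| = 16.
|zone P∩zone Q|: x∈[4,5], y∈[1,5] → 1·4 = 4.
|zone P ∪ zone Q| = 34 − 4 = 30.00.

30.00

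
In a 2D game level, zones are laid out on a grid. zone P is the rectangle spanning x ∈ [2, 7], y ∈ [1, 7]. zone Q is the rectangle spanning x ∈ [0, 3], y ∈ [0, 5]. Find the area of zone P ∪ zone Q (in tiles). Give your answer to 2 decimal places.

By inclusion–exclusion:
Individual areas: |zone P| = 30, |zone Q| = 15.
|zone P∩zone Q|: x∈[2,3], y∈[1,5] → 1·4 = 4.
|zone P ∪ zone Q| = 45 − 4 = 41.00.

41.00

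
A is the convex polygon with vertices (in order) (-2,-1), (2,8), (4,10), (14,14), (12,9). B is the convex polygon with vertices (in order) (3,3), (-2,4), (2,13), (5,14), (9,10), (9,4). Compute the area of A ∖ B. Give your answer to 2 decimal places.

|A| = 73, |A∩B| = 44.7201.
|A ∖ B| = |A| − |A∩B| = 73 − 44.7201 = 28.28.

28.28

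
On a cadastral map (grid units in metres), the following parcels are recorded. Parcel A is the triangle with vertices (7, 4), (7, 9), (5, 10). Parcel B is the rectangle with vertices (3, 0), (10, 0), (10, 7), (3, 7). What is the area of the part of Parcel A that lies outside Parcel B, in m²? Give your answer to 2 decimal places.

|Parcel A| = 5, |Parcel A∩Parcel B| = 1.5.
|Parcel A ∖ Parcel B| = |Parcel A| − |Parcel A∩Parcel B| = 5 − 1.5 = 3.50.

3.50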